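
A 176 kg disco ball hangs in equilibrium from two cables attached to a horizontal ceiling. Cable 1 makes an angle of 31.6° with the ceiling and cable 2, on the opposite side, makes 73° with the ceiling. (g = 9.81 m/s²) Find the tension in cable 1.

Weight W = 176 × 9.81 = 1727 N acts straight down.
Horizontal: T_1 cos 31.6° = T_2 cos 73°  →  T_2 = 2.913 T_1.
Vertical: T_1 sin 31.6° + T_2 sin 73° = 1727.
Substituting the horizontal relation into the vertical equation gives 3.31 T_1 = 1727, so T_1 = 521.6 N.

T_1 ≈ 522 N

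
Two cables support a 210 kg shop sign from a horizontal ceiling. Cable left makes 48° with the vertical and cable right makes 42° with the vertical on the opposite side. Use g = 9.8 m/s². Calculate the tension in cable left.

Angles from the horizontal: cable left is 90° − 48° = 42°, cable right is 90° − 42° = 48°.
Weight W = 210 × 9.8 = 2058 N acts straight down.
Horizontal: T_left cos 42° = T_right cos 48°  →  T_right = 1.111 T_left.
Vertical: T_left sin 42° + T_right sin 48° = 2058.
Substituting the horizontal relation into the vertical equation gives 1.494 T_left = 2058, so T_left = 1377 N.

T_left ≈ 1380 N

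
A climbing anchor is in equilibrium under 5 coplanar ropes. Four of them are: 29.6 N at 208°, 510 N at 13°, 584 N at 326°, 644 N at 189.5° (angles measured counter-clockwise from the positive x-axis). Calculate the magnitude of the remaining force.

F ≈ 461 N

Sum the known components: ΣF_x = 319.8 N, ΣF_y = -332 N.
For equilibrium the remaining force must supply (−ΣF_x, −ΣF_y) = (-319.8, 332) N.
Magnitude = √((-319.8)² + (332)²) = 461 N; direction = atan2(332, -319.8) = 133.9°.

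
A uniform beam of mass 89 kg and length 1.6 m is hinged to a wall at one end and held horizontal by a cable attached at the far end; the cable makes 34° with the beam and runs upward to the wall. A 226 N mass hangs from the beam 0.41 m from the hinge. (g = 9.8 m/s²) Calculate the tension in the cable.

Take torques about the hinge: T sin 34° · 1.6 = 89×9.8×0.8 + 226×0.41 = 790.42 N·m.
So T = 790.42 / (0.5592 × 1.6) = 883.44 N.

T ≈ 883 N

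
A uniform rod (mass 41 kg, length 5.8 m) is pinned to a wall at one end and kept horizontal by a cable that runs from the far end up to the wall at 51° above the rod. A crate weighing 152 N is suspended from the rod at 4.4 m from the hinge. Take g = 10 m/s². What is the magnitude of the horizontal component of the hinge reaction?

Take torques about the hinge: T sin 51° · 5.8 = 41×10×2.9 + 152×4.4 = 1857.8 N·m.
So T = 1857.8 / (0.7771 × 5.8) = 412.16 N.
ΣF_x = 0: H_x = T cos 51° = 259.38 N.

H_x ≈ 259 N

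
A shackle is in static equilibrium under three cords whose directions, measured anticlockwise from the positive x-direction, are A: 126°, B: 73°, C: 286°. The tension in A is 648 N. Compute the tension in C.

Resolve: ΣF_x = 648 cos 126° + T_B cos 73° + T_C cos 286° = 0.
        ΣF_y = 648 sin 126° + T_B sin 73° + T_C sin 286° = 0.
The known terms sum to (-380.9, 524.2) N, so 0.2924 T_B + 0.2756 T_C = 380.9 and 0.9563 T_B − 0.9613 T_C = -524.2.
Solving simultaneously: T_B = 406.9 N, T_C = 950.2 N.

T_C ≈ 950 N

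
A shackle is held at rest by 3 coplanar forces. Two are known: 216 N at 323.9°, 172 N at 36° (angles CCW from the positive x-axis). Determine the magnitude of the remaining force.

Sum the known components: ΣF_x = 313.7 N, ΣF_y = -26.17 N.
For equilibrium the remaining force must supply (−ΣF_x, −ΣF_y) = (-313.7, 26.17) N.
Magnitude = √((-313.7)² + (26.17)²) = 314.8 N; direction = atan2(26.17, -313.7) = 175.2°.

F ≈ 315 N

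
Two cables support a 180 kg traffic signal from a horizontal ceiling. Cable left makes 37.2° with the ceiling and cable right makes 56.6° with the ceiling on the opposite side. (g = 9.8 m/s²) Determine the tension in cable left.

Weight W = 180 × 9.8 = 1764 N acts straight down.
Horizontal: T_left cos 37.2° = T_right cos 56.6°  →  T_right = 1.447 T_left.
Vertical: T_left sin 37.2° + T_right sin 56.6° = 1764.
Substituting the horizontal relation into the vertical equation gives 1.813 T_left = 1764, so T_left = 973.2 N.

T_left ≈ 973 N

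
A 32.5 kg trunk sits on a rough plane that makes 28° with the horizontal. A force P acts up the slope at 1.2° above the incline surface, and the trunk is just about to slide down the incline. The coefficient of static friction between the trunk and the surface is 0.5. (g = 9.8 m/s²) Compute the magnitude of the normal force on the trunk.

On the verge of sliding down the incline, friction equals μN and acts up the slope.
Perpendicular: N + P sin 1.2° = W cos 28° = 281.2 N.
Along incline: P cos 1.2° + μN = W sin 28° with W sin 28° = 149.5 N.
Solving the pair for P and N: P = 9.014 N, N = 281 N (and f = μN = 140.5 N).

N ≈ 281 N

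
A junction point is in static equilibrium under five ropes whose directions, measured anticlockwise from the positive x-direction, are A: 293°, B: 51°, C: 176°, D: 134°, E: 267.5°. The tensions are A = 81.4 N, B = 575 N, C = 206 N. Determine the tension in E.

T_E ≈ 557 N

Resolve: ΣF_x = 81.4 cos 293° + 575 cos 51° + 206 cos 176° + T_D cos 134° + T_E cos 267.5° = 0.
        ΣF_y = 81.4 sin 293° + 575 sin 51° + 206 sin 176° + T_D sin 134° + T_E sin 267.5° = 0.
The known terms sum to (188.2, 386.3) N, so -0.6947 T_D − 0.0436 T_E = -188.2 and 0.7193 T_D − 0.9990 T_E = -386.3.
Solving simultaneously: T_D = 235.9 N, T_E = 556.5 N.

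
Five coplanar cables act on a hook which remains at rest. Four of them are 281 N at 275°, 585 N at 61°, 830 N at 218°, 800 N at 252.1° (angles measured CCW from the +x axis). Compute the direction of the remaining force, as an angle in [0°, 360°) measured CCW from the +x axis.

Sum the known components: ΣF_x = -591.8 N, ΣF_y = -1041 N.
For equilibrium the remaining force must supply (−ΣF_x, −ΣF_y) = (591.8, 1041) N.
Magnitude = √((591.8)² + (1041)²) = 1197 N; direction = atan2(1041, 591.8) = 60.4°.

θ ≈ 60.4°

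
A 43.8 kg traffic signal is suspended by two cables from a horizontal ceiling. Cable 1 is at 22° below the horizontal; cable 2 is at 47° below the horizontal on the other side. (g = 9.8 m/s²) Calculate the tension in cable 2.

Weight W = 43.8 × 9.8 = 429.2 N acts straight down.
Horizontal: T_1 cos 22° = T_2 cos 47°  →  T_1 = 0.7356 T_2.
Vertical: T_1 sin 22° + T_2 sin 47° = 429.2.
Substituting the horizontal relation into the vertical equation gives 1.007 T_2 = 429.2, so T_2 = 426.3 N.

T_2 ≈ 426 N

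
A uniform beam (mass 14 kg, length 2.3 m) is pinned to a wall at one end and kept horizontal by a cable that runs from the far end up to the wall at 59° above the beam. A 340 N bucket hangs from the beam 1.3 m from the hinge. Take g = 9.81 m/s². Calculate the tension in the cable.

Take torques about the hinge: T sin 59° · 2.3 = 14×9.81×1.15 + 340×1.3 = 599.94 N·m.
So T = 599.94 / (0.8572 × 2.3) = 304.31 N.

T ≈ 304 N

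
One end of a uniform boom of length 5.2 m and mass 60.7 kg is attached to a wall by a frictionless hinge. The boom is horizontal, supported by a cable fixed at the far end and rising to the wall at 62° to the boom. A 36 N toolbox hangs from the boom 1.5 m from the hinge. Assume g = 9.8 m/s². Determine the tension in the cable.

Take torques about the hinge: T sin 62° · 5.2 = 60.7×9.8×2.6 + 36×1.5 = 1600.6 N·m.
So T = 1600.6 / (0.8829 × 5.2) = 348.62 N.

T ≈ 349 N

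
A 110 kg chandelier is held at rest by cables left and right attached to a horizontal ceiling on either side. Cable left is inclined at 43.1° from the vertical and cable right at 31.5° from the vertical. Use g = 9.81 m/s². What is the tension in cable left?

T_left ≈ 585 N

Angles from the horizontal: cable left is 90° − 43.1° = 46.9°, cable right is 90° − 31.5° = 58.5°.
Weight W = 110 × 9.81 = 1079 N acts straight down.
Horizontal: T_left cos 46.9° = T_right cos 58.5°  →  T_right = 1.308 T_left.
Vertical: T_left sin 46.9° + T_right sin 58.5° = 1079.
Substituting the horizontal relation into the vertical equation gives 1.845 T_left = 1079, so T_left = 584.8 N.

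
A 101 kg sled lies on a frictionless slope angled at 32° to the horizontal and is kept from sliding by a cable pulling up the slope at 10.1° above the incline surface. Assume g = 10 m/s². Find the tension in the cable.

T ≈ 544 N

Take axes along and perpendicular to the incline. Weight components: W sin 32° = 535.2 N down-slope, W cos 32° = 856.5 N into the surface.
Along incline: T cos 10.1° = W sin 32° → T = 543.6 N.
Perpendicular: N = W cos 32° − T sin 10.1° = 761.2 N.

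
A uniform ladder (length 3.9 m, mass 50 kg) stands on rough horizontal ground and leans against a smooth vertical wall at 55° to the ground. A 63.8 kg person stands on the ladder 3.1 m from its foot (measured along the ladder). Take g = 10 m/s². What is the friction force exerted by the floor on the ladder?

f ≈ 530 N

Torques about the foot: N_wall · 3.9 sin 55° = 50×10×1.95 cos 55° + 63.8×10×3.1 cos 55° → N_wall = 530.15 N.
ΣF_x = 0: f_floor = N_wall = 530.15 N.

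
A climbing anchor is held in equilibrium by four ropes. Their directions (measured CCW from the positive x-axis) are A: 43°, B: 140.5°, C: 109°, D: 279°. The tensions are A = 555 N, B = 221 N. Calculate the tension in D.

Resolve: ΣF_x = 555 cos 43° + 221 cos 140.5° + T_C cos 109° + T_D cos 279° = 0.
        ΣF_y = 555 sin 43° + 221 sin 140.5° + T_C sin 109° + T_D sin 279° = 0.
The known terms sum to (235.4, 519.1) N, so -0.3256 T_C + 0.1564 T_D = -235.4 and 0.9455 T_C − 0.9877 T_D = -519.1.
Solving simultaneously: T_C = 1806 N, T_D = 2255 N.

T_D ≈ 2250 N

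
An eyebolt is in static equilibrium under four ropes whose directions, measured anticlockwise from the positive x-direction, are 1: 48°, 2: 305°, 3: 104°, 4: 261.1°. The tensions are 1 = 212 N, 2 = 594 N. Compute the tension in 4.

Resolve: ΣF_x = 212 cos 48° + 594 cos 305° + T_3 cos 104° + T_4 cos 261.1° = 0.
        ΣF_y = 212 sin 48° + 594 sin 305° + T_3 sin 104° + T_4 sin 261.1° = 0.
The known terms sum to (482.6, -329) N, so -0.2419 T_3 − 0.1547 T_4 = -482.6 and 0.9703 T_3 − 0.9880 T_4 = 329.
Solving simultaneously: T_3 = 1356 N, T_4 = 998.7 N.

T_4 ≈ 999 N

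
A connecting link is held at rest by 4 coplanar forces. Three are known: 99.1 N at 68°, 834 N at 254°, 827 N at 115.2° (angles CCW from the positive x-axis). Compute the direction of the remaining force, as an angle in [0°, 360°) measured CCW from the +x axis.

θ ≈ 356°

Sum the known components: ΣF_x = -544.9 N, ΣF_y = 38.48 N.
For equilibrium the remaining force must supply (−ΣF_x, −ΣF_y) = (544.9, -38.48) N.
Magnitude = √((544.9)² + (-38.48)²) = 546.2 N; direction = atan2(-38.48, 544.9) = 356.0°.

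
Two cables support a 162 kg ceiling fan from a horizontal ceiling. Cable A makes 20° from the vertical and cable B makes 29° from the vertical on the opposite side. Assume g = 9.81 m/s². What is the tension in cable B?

Angles from the horizontal: cable A is 90° − 20° = 70°, cable B is 90° − 29° = 61°.
Weight W = 162 × 9.81 = 1589 N acts straight down.
Horizontal: T_A cos 70° = T_B cos 61°  →  T_A = 1.417 T_B.
Vertical: T_A sin 70° + T_B sin 61° = 1589.
Substituting the horizontal relation into the vertical equation gives 2.207 T_B = 1589, so T_B = 720.2 N.

T_B ≈ 720 N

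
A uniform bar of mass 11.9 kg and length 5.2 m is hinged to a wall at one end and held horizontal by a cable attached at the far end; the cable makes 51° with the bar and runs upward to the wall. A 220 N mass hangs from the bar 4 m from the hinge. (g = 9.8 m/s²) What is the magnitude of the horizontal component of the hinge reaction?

Take torques about the hinge: T sin 51° · 5.2 = 11.9×9.8×2.6 + 220×4 = 1183.2 N·m.
So T = 1183.2 / (0.7771 × 5.2) = 292.79 N.
ΣF_x = 0: H_x = T cos 51° = 184.26 N.

H_x ≈ 184 N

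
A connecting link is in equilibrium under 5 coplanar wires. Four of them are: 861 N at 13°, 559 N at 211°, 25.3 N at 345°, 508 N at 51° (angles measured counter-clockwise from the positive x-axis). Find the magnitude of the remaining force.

F ≈ 763 N

Sum the known components: ΣF_x = 703.9 N, ΣF_y = 294 N.
For equilibrium the remaining force must supply (−ΣF_x, −ΣF_y) = (-703.9, -294) N.
Magnitude = √((-703.9)² + (-294)²) = 762.8 N; direction = atan2(-294, -703.9) = 202.7°.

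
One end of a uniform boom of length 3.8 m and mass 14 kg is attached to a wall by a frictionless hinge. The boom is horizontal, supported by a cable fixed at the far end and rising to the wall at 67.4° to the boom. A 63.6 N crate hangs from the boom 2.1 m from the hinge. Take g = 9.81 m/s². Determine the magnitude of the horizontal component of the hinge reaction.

Take torques about the hinge: T sin 67.4° · 3.8 = 14×9.81×1.9 + 63.6×2.1 = 394.51 N·m.
So T = 394.51 / (0.9232 × 3.8) = 112.45 N.
ΣF_x = 0: H_x = T cos 67.4° = 43.215 N.

H_x ≈ 43.2 N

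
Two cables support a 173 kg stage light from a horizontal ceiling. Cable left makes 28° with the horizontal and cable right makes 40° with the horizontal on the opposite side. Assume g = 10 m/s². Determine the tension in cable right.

Weight W = 173 × 10 = 1730 N acts straight down.
Horizontal: T_left cos 28° = T_right cos 40°  →  T_left = 0.8676 T_right.
Vertical: T_left sin 28° + T_right sin 40° = 1730.
Substituting the horizontal relation into the vertical equation gives 1.05 T_right = 1730, so T_right = 1647 N.

T_right ≈ 1650 N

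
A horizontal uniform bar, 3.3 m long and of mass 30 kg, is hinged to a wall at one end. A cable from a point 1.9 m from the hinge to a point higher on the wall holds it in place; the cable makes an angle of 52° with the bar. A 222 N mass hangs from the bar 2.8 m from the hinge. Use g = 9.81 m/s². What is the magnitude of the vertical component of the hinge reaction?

|H_y| ≈ 66.4 N

Take torques about the hinge: T sin 52° · 1.9 = 30×9.81×1.65 + 222×2.8 = 1107.2 N·m.
So T = 1107.2 / (0.7880 × 1.9) = 739.5 N.
ΣF_y = 0: H_y = (30×9.81 + 222) − T sin 52° = 516.3 − 582.73 = -66.434 N.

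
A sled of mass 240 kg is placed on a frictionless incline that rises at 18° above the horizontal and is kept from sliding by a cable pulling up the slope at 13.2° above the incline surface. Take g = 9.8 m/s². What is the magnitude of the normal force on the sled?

Take axes along and perpendicular to the incline. Weight components: W sin 18° = 726.8 N down-slope, W cos 18° = 2237 N into the surface.
Along incline: T cos 13.2° = W sin 18° → T = 746.5 N.
Perpendicular: N = W cos 18° − T sin 13.2° = 2066 N.

N ≈ 2070 N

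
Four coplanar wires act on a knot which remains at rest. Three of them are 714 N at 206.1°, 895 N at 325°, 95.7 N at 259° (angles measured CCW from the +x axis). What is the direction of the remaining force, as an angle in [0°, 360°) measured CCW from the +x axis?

Sum the known components: ΣF_x = 73.69 N, ΣF_y = -921.4 N.
For equilibrium the remaining force must supply (−ΣF_x, −ΣF_y) = (-73.69, 921.4) N.
Magnitude = √((-73.69)² + (921.4)²) = 924.4 N; direction = atan2(921.4, -73.69) = 94.6°.

θ ≈ 94.6°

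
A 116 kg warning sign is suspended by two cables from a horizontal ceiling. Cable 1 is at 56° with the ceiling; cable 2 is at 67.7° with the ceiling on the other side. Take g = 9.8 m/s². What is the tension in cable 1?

Weight W = 116 × 9.8 = 1137 N acts straight down.
Horizontal: T_1 cos 56° = T_2 cos 67.7°  →  T_2 = 1.474 T_1.
Vertical: T_1 sin 56° + T_2 sin 67.7° = 1137.
Substituting the horizontal relation into the vertical equation gives 2.192 T_1 = 1137, so T_1 = 518.5 N.

T_1 ≈ 518 N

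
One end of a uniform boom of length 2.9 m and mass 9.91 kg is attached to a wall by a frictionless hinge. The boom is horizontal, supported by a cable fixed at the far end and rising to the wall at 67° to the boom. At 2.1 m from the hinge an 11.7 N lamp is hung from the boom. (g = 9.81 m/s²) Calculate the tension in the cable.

T ≈ 62 N

Take torques about the hinge: T sin 67° · 2.9 = 9.91×9.81×1.45 + 11.7×2.1 = 165.53 N·m.
So T = 165.53 / (0.9205 × 2.9) = 62.01 N.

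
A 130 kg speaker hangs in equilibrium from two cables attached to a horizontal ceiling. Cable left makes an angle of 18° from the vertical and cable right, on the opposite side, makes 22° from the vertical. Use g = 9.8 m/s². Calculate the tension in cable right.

Angles from the horizontal: cable left is 90° − 18° = 72°, cable right is 90° − 22° = 68°.
Weight W = 130 × 9.8 = 1274 N acts straight down.
Horizontal: T_left cos 72° = T_right cos 68°  →  T_left = 1.212 T_right.
Vertical: T_left sin 72° + T_right sin 68° = 1274.
Substituting the horizontal relation into the vertical equation gives 2.08 T_right = 1274, so T_right = 612.5 N.

T_right ≈ 612 N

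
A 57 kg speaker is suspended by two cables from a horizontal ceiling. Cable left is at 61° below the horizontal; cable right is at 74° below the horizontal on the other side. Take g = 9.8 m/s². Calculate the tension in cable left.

T_left ≈ 218 N

Weight W = 57 × 9.8 = 558.6 N acts straight down.
Horizontal: T_left cos 61° = T_right cos 74°  →  T_right = 1.759 T_left.
Vertical: T_left sin 61° + T_right sin 74° = 558.6.
Substituting the horizontal relation into the vertical equation gives 2.565 T_left = 558.6, so T_left = 217.7 N.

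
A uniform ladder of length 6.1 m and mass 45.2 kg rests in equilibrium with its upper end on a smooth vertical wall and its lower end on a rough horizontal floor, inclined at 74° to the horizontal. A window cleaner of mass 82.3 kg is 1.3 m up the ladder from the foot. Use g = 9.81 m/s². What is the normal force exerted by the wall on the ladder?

N_wall ≈ 113 N

Torques about the foot: N_wall · 6.1 sin 74° = 45.2×9.81×3.05 cos 74° + 82.3×9.81×1.3 cos 74° → N_wall = 112.91 N.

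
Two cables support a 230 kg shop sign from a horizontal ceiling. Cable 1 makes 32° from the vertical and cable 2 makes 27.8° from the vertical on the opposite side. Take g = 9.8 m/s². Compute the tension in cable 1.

T_1 ≈ 1220 N

Angles from the horizontal: cable 1 is 90° − 32° = 58°, cable 2 is 90° − 27.8° = 62.2°.
Weight W = 230 × 9.8 = 2254 N acts straight down.
Horizontal: T_1 cos 58° = T_2 cos 62.2°  →  T_2 = 1.136 T_1.
Vertical: T_1 sin 58° + T_2 sin 62.2° = 2254.
Substituting the horizontal relation into the vertical equation gives 1.853 T_1 = 2254, so T_1 = 1216 N.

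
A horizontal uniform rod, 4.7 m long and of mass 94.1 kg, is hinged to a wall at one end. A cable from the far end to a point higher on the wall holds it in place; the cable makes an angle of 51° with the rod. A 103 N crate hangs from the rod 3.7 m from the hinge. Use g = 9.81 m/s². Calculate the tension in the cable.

Take torques about the hinge: T sin 51° · 4.7 = 94.1×9.81×2.35 + 103×3.7 = 2550.4 N·m.
So T = 2550.4 / (0.7771 × 4.7) = 698.25 N.

T ≈ 698 N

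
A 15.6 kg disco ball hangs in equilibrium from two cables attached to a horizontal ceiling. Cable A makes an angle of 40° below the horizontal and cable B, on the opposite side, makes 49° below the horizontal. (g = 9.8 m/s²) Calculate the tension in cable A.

Weight W = 15.6 × 9.8 = 152.9 N acts straight down.
Horizontal: T_A cos 40° = T_B cos 49°  →  T_B = 1.168 T_A.
Vertical: T_A sin 40° + T_B sin 49° = 152.9.
Substituting the horizontal relation into the vertical equation gives 1.524 T_A = 152.9, so T_A = 100.3 N.

T_A ≈ 100 N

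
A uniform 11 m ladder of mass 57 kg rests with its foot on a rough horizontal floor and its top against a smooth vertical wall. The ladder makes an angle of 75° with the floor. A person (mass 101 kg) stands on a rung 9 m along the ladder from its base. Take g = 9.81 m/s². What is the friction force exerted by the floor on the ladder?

f ≈ 292 N

Torques about the foot: N_wall · 11 sin 75° = 57×9.81×5.5 cos 75° + 101×9.81×9 cos 75° → N_wall = 292.13 N.
ΣF_x = 0: f_floor = N_wall = 292.13 N.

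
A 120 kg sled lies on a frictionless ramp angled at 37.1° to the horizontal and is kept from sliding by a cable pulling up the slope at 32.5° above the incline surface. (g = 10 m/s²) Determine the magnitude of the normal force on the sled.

N ≈ 496 N

Take axes along and perpendicular to the incline. Weight components: W sin 37.1° = 723.8 N down-slope, W cos 37.1° = 957.1 N into the surface.
Along incline: T cos 32.5° = W sin 37.1° → T = 858.3 N.
Perpendicular: N = W cos 37.1° − T sin 32.5° = 496 N.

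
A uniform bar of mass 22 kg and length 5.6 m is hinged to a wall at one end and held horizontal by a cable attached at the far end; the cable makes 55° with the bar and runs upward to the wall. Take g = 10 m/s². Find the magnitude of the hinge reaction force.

|H| ≈ 134 N

Take torques about the hinge: T sin 55° · 5.6 = 22×10×2.8 = 616 N·m.
So T = 616 / (0.8192 × 5.6) = 134.29 N.
ΣF_x = 0: H_x = T cos 55° = 77.023 N.
ΣF_y = 0: H_y = (22×10) − T sin 55° = 220 − 110 = 110 N.
|H| = √(H_x² + H_y²) = √((77.023)² + (110)²) = 134.29 N.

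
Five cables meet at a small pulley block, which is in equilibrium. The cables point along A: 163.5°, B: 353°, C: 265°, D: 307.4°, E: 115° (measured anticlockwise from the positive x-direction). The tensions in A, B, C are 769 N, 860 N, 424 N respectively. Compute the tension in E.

T_E ≈ 580 N

Resolve: ΣF_x = 769 cos 163.5° + 860 cos 353° + 424 cos 265° + T_D cos 307.4° + T_E cos 115° = 0.
        ΣF_y = 769 sin 163.5° + 860 sin 353° + 424 sin 265° + T_D sin 307.4° + T_E sin 115° = 0.
The known terms sum to (79.3, -308.8) N, so 0.6074 T_D − 0.4226 T_E = -79.3 and -0.7944 T_D + 0.9063 T_E = 308.8.
Solving simultaneously: T_D = 273 N, T_E = 580 N.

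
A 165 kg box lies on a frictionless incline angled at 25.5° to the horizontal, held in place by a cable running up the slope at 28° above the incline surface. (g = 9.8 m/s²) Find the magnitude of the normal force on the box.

Take axes along and perpendicular to the incline. Weight components: W sin 25.5° = 696.1 N down-slope, W cos 25.5° = 1459 N into the surface.
Along incline: T cos 28° = W sin 25.5° → T = 788.4 N.
Perpendicular: N = W cos 25.5° − T sin 28° = 1089 N.

N ≈ 1090 N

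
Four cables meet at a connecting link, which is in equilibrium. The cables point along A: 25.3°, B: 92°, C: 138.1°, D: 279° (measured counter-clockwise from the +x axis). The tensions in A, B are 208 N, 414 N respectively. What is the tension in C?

T_C ≈ 397 N

Resolve: ΣF_x = 208 cos 25.3° + 414 cos 92° + T_C cos 138.1° + T_D cos 279° = 0.
        ΣF_y = 208 sin 25.3° + 414 sin 92° + T_C sin 138.1° + T_D sin 279° = 0.
The known terms sum to (173.6, 502.6) N, so -0.7443 T_C + 0.1564 T_D = -173.6 and 0.6678 T_C − 0.9877 T_D = -502.6.
Solving simultaneously: T_C = 396.5 N, T_D = 777 N.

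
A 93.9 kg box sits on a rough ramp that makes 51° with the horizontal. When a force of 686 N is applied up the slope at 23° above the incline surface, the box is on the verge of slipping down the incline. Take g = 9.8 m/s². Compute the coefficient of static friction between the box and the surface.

On the verge of sliding down the incline, friction is at its maximum μN and acts up the slope.
Perpendicular to incline: N = W cos 51° − P sin 23° = 579.1 − 268 = 311.1 N.
Along incline: P cos 23° + μN = W sin 51° → μ = (W sin 51° − P cos 23°) / N = 0.269.

μ ≈ 0.269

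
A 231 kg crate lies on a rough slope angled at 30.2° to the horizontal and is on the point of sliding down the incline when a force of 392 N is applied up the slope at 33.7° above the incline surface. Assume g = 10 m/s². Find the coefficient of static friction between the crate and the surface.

μ ≈ 0.470

On the verge of sliding down the incline, friction is at its maximum μN and acts up the slope.
Perpendicular to incline: N = W cos 30.2° − P sin 33.7° = 1996 − 217.5 = 1779 N.
Along incline: P cos 33.7° + μN = W sin 30.2° → μ = (W sin 30.2° − P cos 33.7°) / N = 0.4698.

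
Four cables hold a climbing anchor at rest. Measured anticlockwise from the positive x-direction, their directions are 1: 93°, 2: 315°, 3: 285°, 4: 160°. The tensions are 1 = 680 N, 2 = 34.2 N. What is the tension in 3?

T_3 ≈ 746 N

Resolve: ΣF_x = 680 cos 93° + 34.2 cos 315° + T_3 cos 285° + T_4 cos 160° = 0.
        ΣF_y = 680 sin 93° + 34.2 sin 315° + T_3 sin 285° + T_4 sin 160° = 0.
The known terms sum to (-11.41, 654.9) N, so 0.2588 T_3 − 0.9397 T_4 = 11.41 and -0.9659 T_3 + 0.3420 T_4 = -654.9.
Solving simultaneously: T_3 = 746.5 N, T_4 = 193.5 N.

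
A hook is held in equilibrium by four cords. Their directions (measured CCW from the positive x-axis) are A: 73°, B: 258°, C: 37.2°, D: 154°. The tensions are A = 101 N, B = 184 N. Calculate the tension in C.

Resolve: ΣF_x = 101 cos 73° + 184 cos 258° + T_C cos 37.2° + T_D cos 154° = 0.
        ΣF_y = 101 sin 73° + 184 sin 258° + T_C sin 37.2° + T_D sin 154° = 0.
The known terms sum to (-8.726, -83.39) N, so 0.7965 T_C − 0.8988 T_D = 8.726 and 0.6046 T_C + 0.4384 T_D = 83.39.
Solving simultaneously: T_C = 88.26 N, T_D = 68.51 N.

T_C ≈ 88.3 N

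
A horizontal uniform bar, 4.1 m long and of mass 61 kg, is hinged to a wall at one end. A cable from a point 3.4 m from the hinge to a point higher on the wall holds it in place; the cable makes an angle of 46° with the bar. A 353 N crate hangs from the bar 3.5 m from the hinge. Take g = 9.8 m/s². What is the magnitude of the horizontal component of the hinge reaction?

H_x ≈ 699 N

Take torques about the hinge: T sin 46° · 3.4 = 61×9.8×2.05 + 353×3.5 = 2461 N·m.
So T = 2461 / (0.7193 × 3.4) = 1006.2 N.
ΣF_x = 0: H_x = T cos 46° = 698.99 N.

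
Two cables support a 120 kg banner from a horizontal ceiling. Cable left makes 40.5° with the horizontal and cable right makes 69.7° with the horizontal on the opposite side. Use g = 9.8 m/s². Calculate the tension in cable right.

Weight W = 120 × 9.8 = 1176 N acts straight down.
Horizontal: T_left cos 40.5° = T_right cos 69.7°  →  T_left = 0.4563 T_right.
Vertical: T_left sin 40.5° + T_right sin 69.7° = 1176.
Substituting the horizontal relation into the vertical equation gives 1.234 T_right = 1176, so T_right = 952.8 N.

T_right ≈ 953 N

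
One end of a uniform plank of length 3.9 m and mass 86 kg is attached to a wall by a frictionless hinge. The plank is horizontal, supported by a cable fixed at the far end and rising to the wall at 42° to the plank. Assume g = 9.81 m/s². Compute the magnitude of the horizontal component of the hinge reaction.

Take torques about the hinge: T sin 42° · 3.9 = 86×9.81×1.95 = 1645.1 N·m.
So T = 1645.1 / (0.6691 × 3.9) = 630.42 N.
ΣF_x = 0: H_x = T cos 42° = 468.49 N.

H_x ≈ 468 N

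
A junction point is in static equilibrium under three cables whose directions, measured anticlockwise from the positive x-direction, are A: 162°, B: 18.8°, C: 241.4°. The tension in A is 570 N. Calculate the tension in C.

T_C ≈ 504 N

Resolve: ΣF_x = 570 cos 162° + T_B cos 18.8° + T_C cos 241.4° = 0.
        ΣF_y = 570 sin 162° + T_B sin 18.8° + T_C sin 241.4° = 0.
The known terms sum to (-542.1, 176.1) N, so 0.9466 T_B − 0.4787 T_C = 542.1 and 0.3223 T_B − 0.8780 T_C = -176.1.
Solving simultaneously: T_B = 827.7 N, T_C = 504.4 N.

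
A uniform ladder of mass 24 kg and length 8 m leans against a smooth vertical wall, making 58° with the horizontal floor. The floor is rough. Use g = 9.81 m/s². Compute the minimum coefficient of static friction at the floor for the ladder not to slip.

ΣF_y = 0: N_floor = 24×9.81 = 235.44 N.
Torques about the foot: N_wall · 8 sin 58° = 24×9.81×4 cos 58° → N_wall = 73.56 N.
ΣF_x = 0: f_floor = N_wall = 73.56 N.
μ_min = f_floor / N_floor = 73.56 / 235.44 = 0.3124.

μ_min ≈ 0.312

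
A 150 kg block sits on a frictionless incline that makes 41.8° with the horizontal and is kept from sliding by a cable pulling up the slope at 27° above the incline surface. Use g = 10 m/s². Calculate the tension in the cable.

Take axes along and perpendicular to the incline. Weight components: W sin 41.8° = 999.8 N down-slope, W cos 41.8° = 1118 N into the surface.
Along incline: T cos 27° = W sin 41.8° → T = 1122 N.
Perpendicular: N = W cos 41.8° − T sin 27° = 608.8 N.

T ≈ 1120 N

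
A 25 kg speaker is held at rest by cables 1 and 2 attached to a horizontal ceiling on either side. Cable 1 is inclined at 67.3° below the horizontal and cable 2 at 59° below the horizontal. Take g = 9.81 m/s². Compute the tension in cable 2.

Weight W = 25 × 9.81 = 245.2 N acts straight down.
Horizontal: T_1 cos 67.3° = T_2 cos 59°  →  T_1 = 1.335 T_2.
Vertical: T_1 sin 67.3° + T_2 sin 59° = 245.2.
Substituting the horizontal relation into the vertical equation gives 2.088 T_2 = 245.2, so T_2 = 117.4 N.

T_2 ≈ 117 N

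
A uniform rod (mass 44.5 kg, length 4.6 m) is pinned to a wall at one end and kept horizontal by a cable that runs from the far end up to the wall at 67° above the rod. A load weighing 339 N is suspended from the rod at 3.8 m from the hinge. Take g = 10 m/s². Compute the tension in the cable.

Take torques about the hinge: T sin 67° · 4.6 = 44.5×10×2.3 + 339×3.8 = 2311.7 N·m.
So T = 2311.7 / (0.9205 × 4.6) = 545.94 N.

T ≈ 546 N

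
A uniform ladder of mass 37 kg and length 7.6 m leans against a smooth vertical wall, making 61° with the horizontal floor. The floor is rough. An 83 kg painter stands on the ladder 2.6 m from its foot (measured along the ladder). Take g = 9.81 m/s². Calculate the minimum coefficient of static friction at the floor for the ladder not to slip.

μ_min ≈ 0.217

ΣF_y = 0: N_floor = 37×9.81 + 83×9.81 = 1177.2 N.
Torques about the foot: N_wall · 7.6 sin 61° = 37×9.81×3.8 cos 61° + 83×9.81×2.6 cos 61° → N_wall = 255 N.
ΣF_x = 0: f_floor = N_wall = 255 N.
μ_min = f_floor / N_floor = 255 / 1177.2 = 0.2166.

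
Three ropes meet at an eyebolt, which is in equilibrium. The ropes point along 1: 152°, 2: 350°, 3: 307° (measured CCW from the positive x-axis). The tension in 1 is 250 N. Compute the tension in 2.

T_2 ≈ 155 N

Resolve: ΣF_x = 250 cos 152° + T_2 cos 350° + T_3 cos 307° = 0.
        ΣF_y = 250 sin 152° + T_2 sin 350° + T_3 sin 307° = 0.
The known terms sum to (-220.7, 117.4) N, so 0.9848 T_2 + 0.6018 T_3 = 220.7 and -0.1736 T_2 − 0.7986 T_3 = -117.4.
Solving simultaneously: T_2 = 154.9 N, T_3 = 113.3 N.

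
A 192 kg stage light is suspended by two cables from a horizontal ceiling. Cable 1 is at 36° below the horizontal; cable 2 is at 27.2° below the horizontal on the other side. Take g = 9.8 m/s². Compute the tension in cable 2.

Weight W = 192 × 9.8 = 1882 N acts straight down.
Horizontal: T_1 cos 36° = T_2 cos 27.2°  →  T_1 = 1.099 T_2.
Vertical: T_1 sin 36° + T_2 sin 27.2° = 1882.
Substituting the horizontal relation into the vertical equation gives 1.103 T_2 = 1882, so T_2 = 1705 N.

T_2 ≈ 1710 N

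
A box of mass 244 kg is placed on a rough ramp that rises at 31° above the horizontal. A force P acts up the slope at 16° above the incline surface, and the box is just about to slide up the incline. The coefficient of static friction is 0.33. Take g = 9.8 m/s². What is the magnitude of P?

P ≈ 1810 N

On the verge of sliding up the incline, friction equals μN and acts down the slope.
Perpendicular: N + P sin 16° = W cos 31° = 2050 N.
Along incline: P cos 16° = W sin 31° + μN  with W sin 31° = 1232 N.
Solving the pair for P and N: P = 1813 N, N = 1550 N (and f = μN = 511.5 N).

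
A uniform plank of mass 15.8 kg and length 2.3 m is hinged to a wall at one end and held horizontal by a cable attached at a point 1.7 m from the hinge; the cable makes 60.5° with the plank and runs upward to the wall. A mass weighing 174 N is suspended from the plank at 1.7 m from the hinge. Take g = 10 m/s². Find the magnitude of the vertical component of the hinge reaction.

Take torques about the hinge: T sin 60.5° · 1.7 = 15.8×10×1.15 + 174×1.7 = 477.5 N·m.
So T = 477.5 / (0.8704 × 1.7) = 322.72 N.
ΣF_y = 0: H_y = (15.8×10 + 174) − T sin 60.5° = 332 − 280.88 = 51.118 N.

|H_y| ≈ 51.1 N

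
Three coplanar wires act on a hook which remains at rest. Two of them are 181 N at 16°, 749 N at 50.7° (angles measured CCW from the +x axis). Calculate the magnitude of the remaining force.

Sum the known components: ΣF_x = 648.4 N, ΣF_y = 629.5 N.
For equilibrium the remaining force must supply (−ΣF_x, −ΣF_y) = (-648.4, -629.5) N.
Magnitude = √((-648.4)² + (-629.5)²) = 903.7 N; direction = atan2(-629.5, -648.4) = 224.2°.

F ≈ 904 N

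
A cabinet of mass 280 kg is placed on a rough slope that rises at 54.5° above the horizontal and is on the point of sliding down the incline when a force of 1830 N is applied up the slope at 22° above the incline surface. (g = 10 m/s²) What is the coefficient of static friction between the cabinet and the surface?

On the verge of sliding down the incline, friction is at its maximum μN and acts up the slope.
Perpendicular to incline: N = W cos 54.5° − P sin 22° = 1626 − 685.5 = 940.4 N.
Along incline: P cos 22° + μN = W sin 54.5° → μ = (W sin 54.5° − P cos 22°) / N = 0.6197.

μ ≈ 0.620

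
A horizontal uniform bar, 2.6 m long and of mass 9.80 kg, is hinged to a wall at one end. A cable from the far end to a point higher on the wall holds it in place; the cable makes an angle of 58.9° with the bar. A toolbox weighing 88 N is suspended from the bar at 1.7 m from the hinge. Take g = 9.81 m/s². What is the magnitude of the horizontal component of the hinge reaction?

Take torques about the hinge: T sin 58.9° · 2.6 = 9.80×9.81×1.3 + 88×1.7 = 274.58 N·m.
So T = 274.58 / (0.8563 × 2.6) = 123.33 N.
ΣF_x = 0: H_x = T cos 58.9° = 63.706 N.

H_x ≈ 63.7 N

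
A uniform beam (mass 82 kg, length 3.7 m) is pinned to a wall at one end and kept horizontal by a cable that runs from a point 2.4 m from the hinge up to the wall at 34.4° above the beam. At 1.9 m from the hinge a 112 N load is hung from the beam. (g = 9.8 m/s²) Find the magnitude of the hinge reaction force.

|H| ≈ 1050 N

Take torques about the hinge: T sin 34.4° · 2.4 = 82×9.8×1.85 + 112×1.9 = 1699.5 N·m.
So T = 1699.5 / (0.5650 × 2.4) = 1253.4 N.
ΣF_x = 0: H_x = T cos 34.4° = 1034.2 N.
ΣF_y = 0: H_y = (82×9.8 + 112) − T sin 34.4° = 915.6 − 708.11 = 207.49 N.
|H| = √(H_x² + H_y²) = √((1034.2)² + (207.49)²) = 1054.8 N.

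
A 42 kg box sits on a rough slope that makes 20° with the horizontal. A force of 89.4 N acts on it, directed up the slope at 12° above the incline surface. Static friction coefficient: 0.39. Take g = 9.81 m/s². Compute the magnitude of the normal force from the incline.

N ≈ 369 N

Axes along / perpendicular to the incline. W sin 20° = 140.9 N down-slope; W cos 20° = 387.2 N into the surface.
Perpendicular: N = W cos 20° − P sin 12° = 387.2 − 18.59 = 368.6 N.
Along incline: P cos 12° + f = W sin 20° (friction acts up-slope) → f = 140.9 − 87.45 = 53.47 N.
|f| = 53.47 N ≤ μN = 143.7 N, so the box is indeed static.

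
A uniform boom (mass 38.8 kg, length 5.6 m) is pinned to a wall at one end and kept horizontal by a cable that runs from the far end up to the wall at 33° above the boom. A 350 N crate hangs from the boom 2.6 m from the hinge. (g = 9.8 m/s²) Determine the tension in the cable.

T ≈ 647 N

Take torques about the hinge: T sin 33° · 5.6 = 38.8×9.8×2.8 + 350×2.6 = 1974.7 N·m.
So T = 1974.7 / (0.5446 × 5.6) = 647.44 N.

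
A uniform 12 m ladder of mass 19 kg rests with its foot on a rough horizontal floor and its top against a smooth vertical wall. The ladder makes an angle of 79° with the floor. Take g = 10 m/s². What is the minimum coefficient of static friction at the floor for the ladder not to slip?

μ_min ≈ 0.0972

ΣF_y = 0: N_floor = 19×10 = 190 N.
Torques about the foot: N_wall · 12 sin 79° = 19×10×6 cos 79° → N_wall = 18.466 N.
ΣF_x = 0: f_floor = N_wall = 18.466 N.
μ_min = f_floor / N_floor = 18.466 / 190 = 0.09719.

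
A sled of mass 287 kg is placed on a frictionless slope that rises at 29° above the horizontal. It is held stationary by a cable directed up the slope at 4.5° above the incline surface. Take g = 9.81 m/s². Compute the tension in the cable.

T ≈ 1370 N

Take axes along and perpendicular to the incline. Weight components: W sin 29° = 1365 N down-slope, W cos 29° = 2462 N into the surface.
Along incline: T cos 4.5° = W sin 29° → T = 1369 N.
Perpendicular: N = W cos 29° − T sin 4.5° = 2355 N.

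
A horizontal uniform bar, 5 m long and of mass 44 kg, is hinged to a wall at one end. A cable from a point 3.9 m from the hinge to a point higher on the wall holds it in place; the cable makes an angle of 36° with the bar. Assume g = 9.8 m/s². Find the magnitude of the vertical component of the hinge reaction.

|H_y| ≈ 155 N

Take torques about the hinge: T sin 36° · 3.9 = 44×9.8×2.5 = 1078 N·m.
So T = 1078 / (0.5878 × 3.9) = 470.26 N.
ΣF_y = 0: H_y = (44×9.8) − T sin 36° = 431.2 − 276.41 = 154.79 N.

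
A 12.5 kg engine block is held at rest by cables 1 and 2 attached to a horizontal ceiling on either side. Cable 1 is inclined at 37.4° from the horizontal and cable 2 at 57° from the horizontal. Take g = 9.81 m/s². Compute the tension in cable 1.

T_1 ≈ 67 N

Weight W = 12.5 × 9.81 = 122.6 N acts straight down.
Horizontal: T_1 cos 37.4° = T_2 cos 57°  →  T_2 = 1.459 T_1.
Vertical: T_1 sin 37.4° + T_2 sin 57° = 122.6.
Substituting the horizontal relation into the vertical equation gives 1.831 T_1 = 122.6, so T_1 = 66.98 N.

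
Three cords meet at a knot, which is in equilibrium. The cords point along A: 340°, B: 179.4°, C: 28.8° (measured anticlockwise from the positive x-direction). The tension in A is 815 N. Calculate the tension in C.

Resolve: ΣF_x = 815 cos 340° + T_B cos 179.4° + T_C cos 28.8° = 0.
        ΣF_y = 815 sin 340° + T_B sin 179.4° + T_C sin 28.8° = 0.
The known terms sum to (765.8, -278.7) N, so -0.9999 T_B + 0.8763 T_C = -765.8 and 0.0105 T_B + 0.4818 T_C = 278.7.
Solving simultaneously: T_B = 1249 N, T_C = 551.5 N.

T_C ≈ 551 N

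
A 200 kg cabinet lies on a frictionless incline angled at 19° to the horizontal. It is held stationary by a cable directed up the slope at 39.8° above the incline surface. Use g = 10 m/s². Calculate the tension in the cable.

Take axes along and perpendicular to the incline. Weight components: W sin 19° = 651.1 N down-slope, W cos 19° = 1891 N into the surface.
Along incline: T cos 39.8° = W sin 19° → T = 847.5 N.
Perpendicular: N = W cos 19° − T sin 39.8° = 1349 N.

T ≈ 848 N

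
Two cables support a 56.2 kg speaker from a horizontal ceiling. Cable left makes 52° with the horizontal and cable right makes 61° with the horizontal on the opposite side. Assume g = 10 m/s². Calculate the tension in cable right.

T_right ≈ 376 N

Weight W = 56.2 × 10 = 562 N acts straight down.
Horizontal: T_left cos 52° = T_right cos 61°  →  T_left = 0.7875 T_right.
Vertical: T_left sin 52° + T_right sin 61° = 562.
Substituting the horizontal relation into the vertical equation gives 1.495 T_right = 562, so T_right = 375.9 N.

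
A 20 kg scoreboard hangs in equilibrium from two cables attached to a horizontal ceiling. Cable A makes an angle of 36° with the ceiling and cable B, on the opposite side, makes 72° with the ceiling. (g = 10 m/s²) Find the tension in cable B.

T_B ≈ 170 N

Weight W = 20 × 10 = 200 N acts straight down.
Horizontal: T_A cos 36° = T_B cos 72°  →  T_A = 0.382 T_B.
Vertical: T_A sin 36° + T_B sin 72° = 200.
Substituting the horizontal relation into the vertical equation gives 1.176 T_B = 200, so T_B = 170.1 N.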